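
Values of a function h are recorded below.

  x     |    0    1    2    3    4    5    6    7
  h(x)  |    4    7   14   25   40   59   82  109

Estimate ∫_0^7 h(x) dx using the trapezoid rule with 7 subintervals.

283.5

Δx = 1.
T_7 = (1/2)·[4 + 2·7 + 2·14 + 2·25 + 2·40 + 2·59 + 2·82 + 109] = 283.5.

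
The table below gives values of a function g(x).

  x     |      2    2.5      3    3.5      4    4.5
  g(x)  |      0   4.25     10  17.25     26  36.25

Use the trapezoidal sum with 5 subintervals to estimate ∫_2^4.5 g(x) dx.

Δx = 0.5.
T_5 = (0.5/2)·[0 + 2·4.25 + 2·10 + 2·17.25 + 2·26 + 36.25] = 37.8125.

37.8125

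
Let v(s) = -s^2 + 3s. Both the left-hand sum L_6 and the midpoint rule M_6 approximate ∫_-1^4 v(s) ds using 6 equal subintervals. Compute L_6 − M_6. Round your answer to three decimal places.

L_6 ≈ 0.25463.
M_6 ≈ 1.12269.
L_6 − M_6 ≈ -0.868.

-0.868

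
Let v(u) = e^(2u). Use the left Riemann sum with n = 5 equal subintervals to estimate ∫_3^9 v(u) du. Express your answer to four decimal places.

Δu = (9 − 3)/5 = 1.2.
Left endpoints: 3, 4.2, 5.4, 6.6, 7.8.
v(3) ≈ 403.4288, v(4.2) ≈ 4447.0667, v(5.4) ≈ 49020.8011, v(6.6) ≈ 540364.9372, v(7.8) ≈ 5956538.0132.
Sum = Δu · [v(3) + v(4.2) + v(5.4) + v(6.6) + v(7.8)].
Sum ≈ 7860929.0965.

7860929.0965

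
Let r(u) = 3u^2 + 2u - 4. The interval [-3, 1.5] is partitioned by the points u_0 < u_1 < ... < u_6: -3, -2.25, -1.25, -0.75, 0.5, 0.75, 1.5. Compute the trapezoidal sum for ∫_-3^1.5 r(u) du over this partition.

Subinterval widths: 0.75, 1, 0.5, 1.25, 0.25, 0.75.
r(-3) = 17, r(-2.25) = 6.6875, r(-1.25) = -1.8125, r(-0.75) = -3.8125, r(0.5) = -2.25, r(0.75) = -0.8125, r(1.5) = 5.75.
On each subinterval the trapezoid contributes (Δu_i/2)·[r(u_{i-1}) + r(u_i)].
Sum = 7.59375.

7.59375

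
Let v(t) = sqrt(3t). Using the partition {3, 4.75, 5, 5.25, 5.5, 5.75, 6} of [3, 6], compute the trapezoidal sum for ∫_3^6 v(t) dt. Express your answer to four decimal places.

10.9445

Subinterval widths: 1.75, 0.25, 0.25, 0.25, 0.25, 0.25.
v(3) ≈ 3.0000, v(4.75) ≈ 3.7749, v(5) ≈ 3.8730, v(5.25) ≈ 3.9686, v(5.5) ≈ 4.0620, v(5.75) ≈ 4.1533, v(6) ≈ 4.2426.
On each subinterval the trapezoid contributes (Δt_i/2)·[v(t_{i-1}) + v(t_i)].
Sum ≈ 10.9445.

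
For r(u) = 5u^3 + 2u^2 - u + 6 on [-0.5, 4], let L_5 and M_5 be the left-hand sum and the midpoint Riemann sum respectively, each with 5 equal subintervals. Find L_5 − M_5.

L_5 = 242.5275.
M_5 = 373.2159375.
L_5 − M_5 = -130.6884375.

-130.6884375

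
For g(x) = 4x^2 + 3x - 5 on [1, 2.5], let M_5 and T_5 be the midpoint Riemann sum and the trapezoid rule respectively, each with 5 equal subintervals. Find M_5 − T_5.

-0.135

M_5 = 19.83.
T_5 = 19.965.
M_5 − T_5 = -0.135.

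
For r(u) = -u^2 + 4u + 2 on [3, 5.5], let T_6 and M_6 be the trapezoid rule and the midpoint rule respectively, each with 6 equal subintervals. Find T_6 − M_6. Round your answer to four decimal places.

T_6 ≈ 0.969329.
M_6 ≈ 1.077836.
T_6 − M_6 ≈ -0.1085.

-0.1085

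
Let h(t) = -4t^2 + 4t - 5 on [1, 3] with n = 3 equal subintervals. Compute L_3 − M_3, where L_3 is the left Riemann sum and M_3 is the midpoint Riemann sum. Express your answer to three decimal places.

7.111

L_3 ≈ -21.25926.
M_3 ≈ -28.37037.
L_3 − M_3 ≈ 7.111.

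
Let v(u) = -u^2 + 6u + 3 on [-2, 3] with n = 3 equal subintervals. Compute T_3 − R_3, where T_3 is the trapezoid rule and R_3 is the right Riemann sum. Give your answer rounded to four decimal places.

-20.8333

T_3 ≈ 16.018519.
R_3 ≈ 36.851852.
T_3 − R_3 ≈ -20.8333.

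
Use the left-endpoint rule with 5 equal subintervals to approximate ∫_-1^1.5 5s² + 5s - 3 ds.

Δs = (1.5 − (-1))/5 = 0.5.
Left endpoints: -1, -0.5, 0, 0.5, 1.
f(-1) = -3, f(-0.5) = -4.25, f(0) = -3, f(0.5) = 0.75, f(1) = 7.
Sum = Δs · [f(-1) + f(-0.5) + f(0) + f(0.5) + f(1)].
Sum = -1.25.

-1.25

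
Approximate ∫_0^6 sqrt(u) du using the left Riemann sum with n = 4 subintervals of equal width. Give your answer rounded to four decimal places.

Δu = (6 − 0)/4 = 1.5.
Left endpoints: 0, 1.5, 3, 4.5.
f(0) ≈ 0.0000, f(1.5) ≈ 1.2247, f(3) ≈ 1.7321, f(4.5) ≈ 2.1213.
Sum = Δu · [f(0) + f(1.5) + f(3) + f(4.5)].
Sum ≈ 7.6172.

7.6172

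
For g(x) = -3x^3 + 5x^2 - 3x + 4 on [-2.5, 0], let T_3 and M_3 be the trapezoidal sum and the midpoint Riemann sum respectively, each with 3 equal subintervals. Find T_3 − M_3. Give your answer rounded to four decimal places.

T_3 ≈ 79.415509.
M_3 ≈ 72.362558.
T_3 − M_3 ≈ 7.0530.

7.0530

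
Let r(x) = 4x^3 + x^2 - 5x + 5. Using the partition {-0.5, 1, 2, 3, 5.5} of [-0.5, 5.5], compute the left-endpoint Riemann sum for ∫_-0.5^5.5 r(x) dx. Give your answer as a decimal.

314.375

Subinterval widths: 1.5, 1, 1, 2.5.
Left endpoints: -0.5, 1, 2, 3.
r(-0.5) = 7.25, r(1) = 5, r(2) = 31, r(3) = 107.
Sum = Σ Δx_i · r(x_i).
Sum = 314.375.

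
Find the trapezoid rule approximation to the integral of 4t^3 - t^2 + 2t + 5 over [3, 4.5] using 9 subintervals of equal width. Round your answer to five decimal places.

Δt = (4.5 − 3)/9 = 1/6.
f(3) = 110, f(19/6) = 13859/108, f(10/3) = 4015/27, f(3.5) = 171.25, f(11/3) = 5294/27, f(23/6) = 24115/108, f(4) = 253, f(25/6) = 30815/108, f(13/3) = 8650/27, f(4.5) = 358.25.
T_9 = (Δt/2)·[f(t_0) + 2f(t_1) + ... + 2f(t_{8}) + f(t_9)].
Sum ≈ 326.74306.

326.74306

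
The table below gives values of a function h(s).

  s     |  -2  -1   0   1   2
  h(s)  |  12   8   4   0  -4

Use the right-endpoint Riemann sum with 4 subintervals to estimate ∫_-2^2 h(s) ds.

8

Δs = 1.
Sum = 1·[8 + 4 + 0 + (-4)] = 8.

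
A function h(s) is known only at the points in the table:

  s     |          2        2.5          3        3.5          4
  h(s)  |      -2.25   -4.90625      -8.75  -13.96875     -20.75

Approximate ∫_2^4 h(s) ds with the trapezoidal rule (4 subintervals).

-19.5625

Δs = 0.5.
T_4 = (0.5/2)·[(-2.25) + 2·(-4.90625) + 2·(-8.75) + 2·(-13.96875) + (-20.75)] = -19.5625.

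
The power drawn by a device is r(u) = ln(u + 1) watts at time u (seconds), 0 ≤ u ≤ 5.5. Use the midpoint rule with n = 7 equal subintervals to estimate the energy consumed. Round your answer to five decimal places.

6.68769

Δu = (5.5 − 0)/7 = 11/14.
Midpoints: 11/28, 33/28, 55/28, 2.75, 99/28, 121/28, 143/28.
r(11/28) ≈ 0.33136, r(33/28) ≈ 0.77867, r(55/28) ≈ 1.08664, r(2.75) ≈ 1.32176, r(99/28) ≈ 1.51198, r(121/28) ≈ 1.67174, r(143/28) ≈ 1.80946.
Sum = Δu · [r(11/28) + r(33/28) + r(55/28) + ...].
Sum ≈ 6.68769.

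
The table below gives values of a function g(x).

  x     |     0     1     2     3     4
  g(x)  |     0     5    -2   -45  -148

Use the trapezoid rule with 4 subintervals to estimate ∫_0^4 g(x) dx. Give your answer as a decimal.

Δx = 1.
T_4 = (1/2)·[0 + 2·5 + 2·(-2) + 2·(-45) + (-148)] = -116.

-116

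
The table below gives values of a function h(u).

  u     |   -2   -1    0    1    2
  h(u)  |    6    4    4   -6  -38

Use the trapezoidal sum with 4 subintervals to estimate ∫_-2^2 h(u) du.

Δu = 1.
T_4 = (1/2)·[6 + 2·4 + 2·4 + 2·(-6) + (-38)] = -14.

-14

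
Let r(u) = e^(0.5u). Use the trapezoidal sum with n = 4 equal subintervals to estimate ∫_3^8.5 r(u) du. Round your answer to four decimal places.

136.3768

Δu = (8.5 − 3)/4 = 1.375.
r(3) ≈ 4.4817, r(4.375) ≈ 8.9129, r(5.75) ≈ 17.7254, r(7.125) ≈ 35.2512, r(8.5) ≈ 70.1054.
T_4 = (Δu/2)·[r(u_0) + 2r(u_1) + 2r(u_2) + 2r(u_3) + r(u_4)].
Sum ≈ 136.3768.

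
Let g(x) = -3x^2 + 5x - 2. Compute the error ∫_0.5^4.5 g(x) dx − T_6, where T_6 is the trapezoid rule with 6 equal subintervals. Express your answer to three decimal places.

Exact integral: ∫_0.5^4.5 g(x) dx = -49.
T_6 ≈ -49.88889.
Error ≈ -49 − (-49.88889) ≈ 0.889.

0.889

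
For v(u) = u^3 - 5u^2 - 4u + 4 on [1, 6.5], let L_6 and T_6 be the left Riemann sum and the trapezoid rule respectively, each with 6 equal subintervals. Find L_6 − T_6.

-20.796875

L_6 ≈ -86.50882523.
T_6 ≈ -65.71195023.
L_6 − T_6 = -20.796875.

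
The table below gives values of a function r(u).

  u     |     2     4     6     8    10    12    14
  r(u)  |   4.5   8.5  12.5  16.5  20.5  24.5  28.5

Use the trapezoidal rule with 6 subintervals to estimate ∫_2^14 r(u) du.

198

Δu = 2.
T_6 = (2/2)·[4.5 + 2·8.5 + 2·12.5 + 2·16.5 + 2·20.5 + 2·24.5 + 28.5] = 198.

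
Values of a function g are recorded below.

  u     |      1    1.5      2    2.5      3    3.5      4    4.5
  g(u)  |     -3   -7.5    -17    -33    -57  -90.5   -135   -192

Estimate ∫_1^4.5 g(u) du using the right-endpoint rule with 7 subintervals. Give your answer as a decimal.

-266

Δu = 0.5.
Sum = 0.5·[(-7.5) + (-17) + (-33) + (-57) + (-90.5) + (-135) + (-192)] = -266.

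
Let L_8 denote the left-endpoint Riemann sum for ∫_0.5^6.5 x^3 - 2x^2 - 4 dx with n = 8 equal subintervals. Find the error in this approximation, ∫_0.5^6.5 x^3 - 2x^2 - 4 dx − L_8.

Exact integral: ∫_0.5^6.5 f(x) dx = 239.25.
L_8 = 172.59375.
Error = 239.25 − 172.59375 = 66.65625.

66.65625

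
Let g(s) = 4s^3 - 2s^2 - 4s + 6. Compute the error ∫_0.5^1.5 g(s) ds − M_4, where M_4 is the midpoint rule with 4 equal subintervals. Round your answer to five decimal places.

0.05208

Exact integral: ∫_0.5^1.5 g(s) ds ≈ 4.8333333.
M_4 = 4.78125.
Error ≈ 4.8333333 − 4.78125 ≈ 0.05208.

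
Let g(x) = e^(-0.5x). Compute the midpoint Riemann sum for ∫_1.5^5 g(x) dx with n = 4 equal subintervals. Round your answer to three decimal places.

Δx = (5 − 1.5)/4 = 0.875.
Midpoints: 1.9375, 2.8125, 3.6875, 4.5625.
g(1.9375) ≈ 0.380, g(2.8125) ≈ 0.245, g(3.6875) ≈ 0.158, g(4.5625) ≈ 0.102.
Sum = Δx · [g(1.9375) + g(2.8125) + g(3.6875) + g(4.5625)].
Sum ≈ 0.774.

0.774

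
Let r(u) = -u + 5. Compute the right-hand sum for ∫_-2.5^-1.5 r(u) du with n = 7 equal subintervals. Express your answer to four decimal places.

Δu = (-1.5 − (-2.5))/7 = 1/7.
Right endpoints: -33/14, -31/14, -29/14, -27/14, -25/14, -23/14, -1.5.
r(-33/14) = 103/14, r(-31/14) = 101/14, r(-29/14) = 99/14, r(-27/14) = 97/14, r(-25/14) = 95/14, r(-23/14) = 93/14, r(-1.5) = 6.5.
Sum = Δu · [r(-33/14) + r(-31/14) + r(-29/14) + ...].
Sum ≈ 6.9286.

6.9286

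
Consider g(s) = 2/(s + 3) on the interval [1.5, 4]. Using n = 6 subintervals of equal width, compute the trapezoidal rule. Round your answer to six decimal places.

Δs = (4 − 1.5)/6 = 5/12.
g(1.5) = 4/9, g(23/12) = 24/59, g(7/3) = 0.375, g(2.75) = 8/23, g(19/6) = 12/37, g(43/12) = 24/79, g(4) = 2/7.
T_6 = (Δs/2)·[g(s_0) + 2g(s_1) + ... + 2g(s_{5}) + g(s_6)].
Sum ≈ 0.884503.

0.884503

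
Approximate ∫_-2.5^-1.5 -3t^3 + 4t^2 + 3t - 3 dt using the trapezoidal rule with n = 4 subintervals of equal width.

33.0625

Δt = (-1.5 − (-2.5))/4 = 0.25.
f(-2.5) = 61.375, f(-2.25) = 44.671875, f(-2) = 31, f(-1.75) = 20.078125, f(-1.5) = 11.625.
T_4 = (Δt/2)·[f(t_0) + 2f(t_1) + 2f(t_2) + 2f(t_3) + f(t_4)].
Sum = 33.0625.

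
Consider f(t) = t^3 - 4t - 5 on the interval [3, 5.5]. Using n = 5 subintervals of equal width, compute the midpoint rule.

152.8515625

Δt = (5.5 − 3)/5 = 0.5.
Midpoints: 3.25, 3.75, 4.25, 4.75, 5.25.
f(3.25) = 16.328125, f(3.75) = 32.734375, f(4.25) = 54.765625, f(4.75) = 83.171875, f(5.25) = 118.703125.
Sum = Δt · [f(3.25) + f(3.75) + f(4.25) + f(4.75) + f(5.25)].
Sum = 152.8515625.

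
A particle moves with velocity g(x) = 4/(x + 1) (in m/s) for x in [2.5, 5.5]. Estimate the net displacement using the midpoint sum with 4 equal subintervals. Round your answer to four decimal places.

Δx = (5.5 − 2.5)/4 = 0.75.
Midpoints: 2.875, 3.625, 4.375, 5.125.
g(2.875) = 32/31, g(3.625) = 32/37, g(4.375) = 32/43, g(5.125) = 32/49.
Sum = Δx · [g(2.875) + g(3.625) + g(4.375) + g(5.125)].
Sum ≈ 2.4708.

2.4708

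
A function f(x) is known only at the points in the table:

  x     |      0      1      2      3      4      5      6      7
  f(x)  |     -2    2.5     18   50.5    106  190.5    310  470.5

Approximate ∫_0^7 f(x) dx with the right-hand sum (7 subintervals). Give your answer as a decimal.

1148

Δx = 1.
Sum = 1·[2.5 + 18 + 50.5 + 106 + 190.5 + 310 + 470.5] = 1148.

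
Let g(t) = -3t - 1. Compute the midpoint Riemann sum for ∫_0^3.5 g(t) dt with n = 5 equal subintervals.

Δt = (3.5 − 0)/5 = 0.7.
Midpoints: 0.35, 1.05, 1.75, 2.45, 3.15.
g(0.35) = -2.05, g(1.05) = -4.15, g(1.75) = -6.25, g(2.45) = -8.35, g(3.15) = -10.45.
Sum = Δt · [g(0.35) + g(1.05) + g(1.75) + g(2.45) + g(3.15)].
Sum = -21.875.

-21.875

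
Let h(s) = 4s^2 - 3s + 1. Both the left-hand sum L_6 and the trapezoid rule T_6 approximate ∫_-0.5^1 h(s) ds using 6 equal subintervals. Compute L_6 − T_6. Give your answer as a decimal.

L_6 = 2.125.
T_6 = 1.9375.
L_6 − T_6 = 0.1875.

0.1875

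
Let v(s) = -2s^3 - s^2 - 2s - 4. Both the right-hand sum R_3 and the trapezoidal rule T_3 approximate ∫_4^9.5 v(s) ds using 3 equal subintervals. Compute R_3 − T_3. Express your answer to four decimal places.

R_3 ≈ -5965.768519.
T_3 ≈ -4433.101852.
R_3 − T_3 ≈ -1532.6667.

-1532.6667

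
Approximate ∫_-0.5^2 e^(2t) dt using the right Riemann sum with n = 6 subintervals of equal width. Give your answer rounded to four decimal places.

39.9644

Δt = (2 − (-0.5))/6 = 5/12.
Right endpoints: -1/12, 1/3, 0.75, 7/6, 19/12, 2.
f(-1/12) ≈ 0.8465, f(1/3) ≈ 1.9477, f(0.75) ≈ 4.4817, f(7/6) ≈ 10.3123, f(19/12) ≈ 23.7283, f(2) ≈ 54.5982.
Sum = Δt · [f(-1/12) + f(1/3) + f(0.75) + ...].
Sum ≈ 39.9644.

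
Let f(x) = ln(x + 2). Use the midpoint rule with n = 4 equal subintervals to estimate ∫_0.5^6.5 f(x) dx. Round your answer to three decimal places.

Δx = (6.5 − 0.5)/4 = 1.5.
Midpoints: 1.25, 2.75, 4.25, 5.75.
f(1.25) ≈ 1.179, f(2.75) ≈ 1.558, f(4.25) ≈ 1.833, f(5.75) ≈ 2.048.
Sum = Δx · [f(1.25) + f(2.75) + f(4.25) + f(5.75)].
Sum ≈ 9.926.

9.926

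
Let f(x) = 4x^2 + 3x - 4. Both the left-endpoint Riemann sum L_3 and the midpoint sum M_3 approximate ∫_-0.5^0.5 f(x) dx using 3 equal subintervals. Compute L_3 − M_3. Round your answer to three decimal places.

L_3 ≈ -4.09259.
M_3 ≈ -3.70370.
L_3 − M_3 ≈ -0.389.

-0.389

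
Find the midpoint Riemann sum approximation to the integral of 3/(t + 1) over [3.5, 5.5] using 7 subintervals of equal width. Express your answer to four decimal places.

1.1029

Δt = (5.5 − 3.5)/7 = 2/7.
Midpoints: 51/14, 55/14, 59/14, 4.5, 67/14, 71/14, 75/14.
f(51/14) = 42/65, f(55/14) = 14/23, f(59/14) = 42/73, f(4.5) = 6/11, f(67/14) = 14/27, f(71/14) = 42/85, f(75/14) = 42/89.
Sum = Δt · [f(51/14) + f(55/14) + f(59/14) + ...].
Sum ≈ 1.1029.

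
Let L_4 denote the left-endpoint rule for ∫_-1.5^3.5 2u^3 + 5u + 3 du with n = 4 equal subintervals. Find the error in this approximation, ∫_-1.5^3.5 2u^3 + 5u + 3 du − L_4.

Exact integral: ∫_-1.5^3.5 f(u) du = 112.5.
L_4 = 46.875.
Error = 112.5 − 46.875 = 65.625.

65.625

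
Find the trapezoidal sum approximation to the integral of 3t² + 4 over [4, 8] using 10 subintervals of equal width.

464.32

Δt = (8 − 4)/10 = 0.4.
f(4) = 52, f(4.4) = 62.08, f(4.8) = 73.12, f(5.2) = 85.12, f(5.6) = 98.08, f(6) = 112, f(6.4) = 126.88, f(6.8) = 142.72, f(7.2) = 159.52, f(7.6) = 177.28, f(8) = 196.
T_10 = (Δt/2)·[f(t_0) + 2f(t_1) + ... + 2f(t_{9}) + f(t_10)].
Sum = 464.32.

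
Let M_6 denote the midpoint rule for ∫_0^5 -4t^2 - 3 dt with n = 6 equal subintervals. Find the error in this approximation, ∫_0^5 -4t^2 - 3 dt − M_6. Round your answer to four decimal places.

Exact integral: ∫_0^5 f(t) dt ≈ -181.666667.
M_6 ≈ -180.509259.
Error ≈ -181.666667 − (-180.509259) ≈ -1.1574.

-1.1574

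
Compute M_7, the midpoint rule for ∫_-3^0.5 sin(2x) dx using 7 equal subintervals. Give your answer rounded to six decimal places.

0.218943

Δx = (0.5 − (-3))/7 = 0.5.
Midpoints: -2.75, -2.25, -1.75, -1.25, -0.75, -0.25, 0.25.
f(-2.75) ≈ 0.705540, f(-2.25) ≈ 0.977530, f(-1.75) ≈ 0.350783, f(-1.25) ≈ -0.598472, f(-0.75) ≈ -0.997495, f(-0.25) ≈ -0.479426, f(0.25) ≈ 0.479426.
Sum = Δx · [f(-2.75) + f(-2.25) + f(-1.75) + ...].
Sum ≈ 0.218943.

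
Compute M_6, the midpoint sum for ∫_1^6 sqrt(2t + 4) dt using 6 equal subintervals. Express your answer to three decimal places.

16.439

Δt = (6 − 1)/6 = 5/6.
Midpoints: 17/12, 2.25, 37/12, 47/12, 4.75, 67/12.
f(17/12) ≈ 2.614, f(2.25) ≈ 2.915, f(37/12) ≈ 3.189, f(47/12) ≈ 3.440, f(4.75) ≈ 3.674, f(67/12) ≈ 3.894.
Sum = Δt · [f(17/12) + f(2.25) + f(37/12) + ...].
Sum ≈ 16.439.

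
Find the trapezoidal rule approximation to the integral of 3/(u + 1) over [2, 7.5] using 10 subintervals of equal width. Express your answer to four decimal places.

3.1317

Δu = (7.5 − 2)/10 = 0.55.
f(2) = 1, f(2.55) = 60/71, f(3.1) = 30/41, f(3.65) = 20/31, f(4.2) = 15/26, f(4.75) = 12/23, f(5.3) = 10/21, f(5.85) = 60/137, f(6.4) = 15/37, f(6.95) = 20/53, f(7.5) = 6/17.
T_10 = (Δu/2)·[f(u_0) + 2f(u_1) + ... + 2f(u_{9}) + f(u_10)].
Sum ≈ 3.1317.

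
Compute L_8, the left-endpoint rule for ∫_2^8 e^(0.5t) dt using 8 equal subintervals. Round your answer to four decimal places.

Δt = (8 − 2)/8 = 0.75.
Left endpoints: 2, 2.75, 3.5, 4.25, 5, 5.75, 6.5, 7.25.
f(2) ≈ 2.7183, f(2.75) ≈ 3.9551, f(3.5) ≈ 5.7546, f(4.25) ≈ 8.3729, f(5) ≈ 12.1825, f(5.75) ≈ 17.7254, f(6.5) ≈ 25.7903, f(7.25) ≈ 37.5247.
Sum = Δt · [f(2) + f(2.75) + f(3.5) + ...].
Sum ≈ 85.5179.

85.5179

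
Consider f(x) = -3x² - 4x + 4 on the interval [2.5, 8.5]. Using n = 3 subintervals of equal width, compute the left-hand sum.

-496.5

Δx = (8.5 − 2.5)/3 = 2.
Left endpoints: 2.5, 4.5, 6.5.
f(2.5) = -24.75, f(4.5) = -74.75, f(6.5) = -148.75.
Sum = Δx · [f(2.5) + f(4.5) + f(6.5)].
Sum = -496.5.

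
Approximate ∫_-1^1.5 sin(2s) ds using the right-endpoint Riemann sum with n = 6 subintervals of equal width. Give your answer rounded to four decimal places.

Δs = (1.5 − (-1))/6 = 5/12.
Right endpoints: -7/12, -1/6, 0.25, 2/3, 13/12, 1.5.
f(-7/12) ≈ -0.9194, f(-1/6) ≈ -0.3272, f(0.25) ≈ 0.4794, f(2/3) ≈ 0.9719, f(13/12) ≈ 0.8277, f(1.5) ≈ 0.1411.
Sum = Δs · [f(-7/12) + f(-1/6) + f(0.25) + ...].
Sum ≈ 0.4890.

0.4890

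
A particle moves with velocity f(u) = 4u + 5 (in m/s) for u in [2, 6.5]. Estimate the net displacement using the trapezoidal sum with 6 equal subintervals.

Δu = (6.5 − 2)/6 = 0.75.
f(2) = 13, f(2.75) = 16, f(3.5) = 19, f(4.25) = 22, f(5) = 25, f(5.75) = 28, f(6.5) = 31.
T_6 = (Δu/2)·[f(u_0) + 2f(u_1) + ... + 2f(u_{5}) + f(u_6)].
Sum = 99.

99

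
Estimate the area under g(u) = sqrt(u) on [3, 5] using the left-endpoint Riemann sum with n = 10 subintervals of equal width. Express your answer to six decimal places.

3.938840

Δu = (5 − 3)/10 = 0.2.
Left endpoints: 3, 3.2, 3.4, 3.6, 3.8, 4, 4.2, 4.4, 4.6, 4.8.
g(3) ≈ 1.732051, g(3.2) ≈ 1.788854, g(3.4) ≈ 1.843909, g(3.6) ≈ 1.897367, g(3.8) ≈ 1.949359, g(4) ≈ 2.000000, g(4.2) ≈ 2.049390, g(4.4) ≈ 2.097618, g(4.6) ≈ 2.144761, g(4.8) ≈ 2.190890.
Sum = Δu · [g(3) + g(3.2) + g(3.4) + ...].
Sum ≈ 3.938840.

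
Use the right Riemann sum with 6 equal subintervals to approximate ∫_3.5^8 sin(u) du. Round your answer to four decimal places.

-0.2510

Δu = (8 − 3.5)/6 = 0.75.
Right endpoints: 4.25, 5, 5.75, 6.5, 7.25, 8.
f(4.25) ≈ -0.8950, f(5) ≈ -0.9589, f(5.75) ≈ -0.5083, f(6.5) ≈ 0.2151, f(7.25) ≈ 0.8231, f(8) ≈ 0.9894.
Sum = Δu · [f(4.25) + f(5) + f(5.75) + ...].
Sum ≈ -0.2510.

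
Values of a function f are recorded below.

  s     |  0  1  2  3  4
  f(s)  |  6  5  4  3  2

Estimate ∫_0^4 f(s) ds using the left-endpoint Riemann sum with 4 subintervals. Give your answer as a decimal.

18

Δs = 1.
Sum = 1·[6 + 5 + 4 + 3] = 18.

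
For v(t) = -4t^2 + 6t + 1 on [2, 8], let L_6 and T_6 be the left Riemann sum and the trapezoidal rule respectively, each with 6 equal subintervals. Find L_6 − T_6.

102

L_6 = -388.
T_6 = -490.
L_6 − T_6 = 102.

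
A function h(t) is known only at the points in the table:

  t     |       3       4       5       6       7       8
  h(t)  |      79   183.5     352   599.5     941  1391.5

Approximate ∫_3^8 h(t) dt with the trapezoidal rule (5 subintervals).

2811.25

Δt = 1.
T_5 = (1/2)·[79 + 2·183.5 + 2·352 + 2·599.5 + 2·941 + 1391.5] = 2811.25.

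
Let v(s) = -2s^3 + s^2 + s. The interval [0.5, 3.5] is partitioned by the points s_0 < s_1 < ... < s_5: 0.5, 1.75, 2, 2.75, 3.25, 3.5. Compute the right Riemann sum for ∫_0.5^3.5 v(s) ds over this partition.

-78.265625

Subinterval widths: 1.25, 0.25, 0.75, 0.5, 0.25.
Right endpoints: 1.75, 2, 2.75, 3.25, 3.5.
v(1.75) = -5.90625, v(2) = -10, v(2.75) = -31.28125, v(3.25) = -54.84375, v(3.5) = -70.
Sum = Σ Δs_i · v(s_i).
Sum = -78.265625.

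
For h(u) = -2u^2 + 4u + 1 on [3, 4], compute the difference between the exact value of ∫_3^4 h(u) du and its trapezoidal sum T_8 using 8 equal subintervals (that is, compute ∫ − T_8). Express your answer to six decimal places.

0.005208

Exact integral: ∫_3^4 h(u) du ≈ -9.66666667.
T_8 = -9.671875.
Error ≈ -9.66666667 − (-9.671875) ≈ 0.005208.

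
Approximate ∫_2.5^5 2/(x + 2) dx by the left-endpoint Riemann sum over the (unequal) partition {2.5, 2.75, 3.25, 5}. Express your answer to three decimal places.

Subinterval widths: 0.25, 0.5, 1.75.
Left endpoints: 2.5, 2.75, 3.25.
f(2.5) = 4/9, f(2.75) = 8/19, f(3.25) = 8/21.
Sum = Σ Δx_i · f(x_i).
Sum ≈ 0.988.

0.988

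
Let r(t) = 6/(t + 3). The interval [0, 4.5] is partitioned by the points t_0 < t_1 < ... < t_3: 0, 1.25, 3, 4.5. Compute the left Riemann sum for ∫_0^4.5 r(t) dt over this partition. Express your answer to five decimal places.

6.47059

Subinterval widths: 1.25, 1.75, 1.5.
Left endpoints: 0, 1.25, 3.
r(0) = 2, r(1.25) = 24/17, r(3) = 1.
Sum = Σ Δt_i · r(t_i).
Sum ≈ 6.47059.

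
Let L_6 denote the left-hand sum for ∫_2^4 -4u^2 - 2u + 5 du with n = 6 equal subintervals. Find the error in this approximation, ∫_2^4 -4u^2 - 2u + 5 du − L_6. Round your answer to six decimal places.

Exact integral: ∫_2^4 f(u) du ≈ -76.66666667.
L_6 ≈ -68.14814815.
Error ≈ -76.66666667 − (-68.14814815) ≈ -8.518519.

-8.518519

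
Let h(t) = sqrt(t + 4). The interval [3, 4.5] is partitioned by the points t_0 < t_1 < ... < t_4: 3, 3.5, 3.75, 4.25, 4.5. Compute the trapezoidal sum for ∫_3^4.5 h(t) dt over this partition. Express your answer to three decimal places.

4.174

Subinterval widths: 0.5, 0.25, 0.5, 0.25.
h(3) ≈ 2.646, h(3.5) ≈ 2.739, h(3.75) ≈ 2.784, h(4.25) ≈ 2.872, h(4.5) ≈ 2.915.
On each subinterval the trapezoid contributes (Δt_i/2)·[h(t_{i-1}) + h(t_i)].
Sum ≈ 4.174.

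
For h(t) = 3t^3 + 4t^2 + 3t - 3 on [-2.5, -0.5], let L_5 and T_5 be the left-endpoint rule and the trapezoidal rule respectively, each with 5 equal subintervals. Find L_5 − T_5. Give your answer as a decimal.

-5.7

L_5 = -29.79.
T_5 = -24.09.
L_5 − T_5 = -5.7.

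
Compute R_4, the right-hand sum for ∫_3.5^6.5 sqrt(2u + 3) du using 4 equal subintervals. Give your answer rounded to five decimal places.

11.10345

Δu = (6.5 − 3.5)/4 = 0.75.
Right endpoints: 4.25, 5, 5.75, 6.5.
f(4.25) ≈ 3.39116, f(5) ≈ 3.60555, f(5.75) ≈ 3.80789, f(6.5) ≈ 4.00000.
Sum = Δu · [f(4.25) + f(5) + f(5.75) + f(6.5)].
Sum ≈ 11.10345.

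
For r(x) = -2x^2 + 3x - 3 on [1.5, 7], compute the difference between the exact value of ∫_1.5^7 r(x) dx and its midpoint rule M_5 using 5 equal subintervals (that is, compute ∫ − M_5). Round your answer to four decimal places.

Exact integral: ∫_1.5^7 r(x) dx ≈ -172.791667.
M_5 = -171.6825.
Error ≈ -172.791667 − (-171.6825) ≈ -1.1092.

-1.1092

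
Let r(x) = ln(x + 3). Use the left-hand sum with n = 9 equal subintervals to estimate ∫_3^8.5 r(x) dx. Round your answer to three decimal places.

11.635

Δx = (8.5 − 3)/9 = 11/18.
Left endpoints: 3, 65/18, 38/9, 29/6, 49/9, 109/18, 20/3, 131/18, 71/9.
r(3) ≈ 1.792, r(65/18) ≈ 1.889, r(38/9) ≈ 1.977, r(29/6) ≈ 2.058, r(49/9) ≈ 2.134, r(109/18) ≈ 2.203, r(20/3) ≈ 2.269, r(131/18) ≈ 2.330, r(71/9) ≈ 2.388.
Sum = Δx · [r(3) + r(65/18) + r(38/9) + ...].
Sum ≈ 11.635.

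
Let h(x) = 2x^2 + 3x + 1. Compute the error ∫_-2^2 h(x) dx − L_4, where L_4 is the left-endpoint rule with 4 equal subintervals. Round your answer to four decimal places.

4.6667

Exact integral: ∫_-2^2 h(x) dx ≈ 14.666667.
L_4 = 10.
Error ≈ 14.666667 − 10 ≈ 4.6667.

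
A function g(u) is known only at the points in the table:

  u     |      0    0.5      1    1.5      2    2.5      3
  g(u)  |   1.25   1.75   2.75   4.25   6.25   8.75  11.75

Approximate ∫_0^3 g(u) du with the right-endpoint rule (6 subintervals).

17.75

Δu = 0.5.
Sum = 0.5·[1.75 + 2.75 + 4.25 + 6.25 + 8.75 + 11.75] = 17.75.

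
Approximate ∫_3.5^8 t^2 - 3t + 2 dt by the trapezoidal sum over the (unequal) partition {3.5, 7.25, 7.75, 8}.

Subinterval widths: 3.75, 0.5, 0.25.
f(3.5) = 3.75, f(7.25) = 32.8125, f(7.75) = 38.8125, f(8) = 42.
On each subinterval the trapezoid contributes (Δt_i/2)·[f(t_{i-1}) + f(t_i)].
Sum = 96.5625.

96.5625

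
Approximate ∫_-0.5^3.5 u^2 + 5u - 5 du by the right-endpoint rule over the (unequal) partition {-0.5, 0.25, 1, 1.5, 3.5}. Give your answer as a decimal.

Subinterval widths: 0.75, 0.75, 0.5, 2.
Right endpoints: 0.25, 1, 1.5, 3.5.
f(0.25) = -3.6875, f(1) = 1, f(1.5) = 4.75, f(3.5) = 24.75.
Sum = Σ Δu_i · f(u_i).
Sum = 49.859375.

49.859375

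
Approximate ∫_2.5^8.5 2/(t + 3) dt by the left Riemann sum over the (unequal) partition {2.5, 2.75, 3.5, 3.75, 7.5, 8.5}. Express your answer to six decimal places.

Subinterval widths: 0.25, 0.75, 0.25, 3.75, 1.
Left endpoints: 2.5, 2.75, 3.5, 3.75, 7.5.
f(2.5) = 4/11, f(2.75) = 8/23, f(3.5) = 4/13, f(3.75) = 8/27, f(7.5) = 4/21.
Sum = Σ Δt_i · f(t_i).
Sum ≈ 1.730289.

1.730289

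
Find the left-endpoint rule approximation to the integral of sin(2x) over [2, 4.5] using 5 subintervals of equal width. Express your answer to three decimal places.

-0.174

Δx = (4.5 − 2)/5 = 0.5.
Left endpoints: 2, 2.5, 3, 3.5, 4.
f(2) ≈ -0.757, f(2.5) ≈ -0.959, f(3) ≈ -0.279, f(3.5) ≈ 0.657, f(4) ≈ 0.989.
Sum = Δx · [f(2) + f(2.5) + f(3) + f(3.5) + f(4)].
Sum ≈ -0.174.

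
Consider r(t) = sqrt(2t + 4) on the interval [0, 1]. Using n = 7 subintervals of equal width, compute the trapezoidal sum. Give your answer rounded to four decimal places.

Δt = (1 − 0)/7 = 1/7.
r(0) ≈ 2.0000, r(1/7) ≈ 2.0702, r(2/7) ≈ 2.1381, r(3/7) ≈ 2.2039, r(4/7) ≈ 2.2678, r(5/7) ≈ 2.3299, r(6/7) ≈ 2.3905, r(1) ≈ 2.4495.
T_7 = (Δt/2)·[r(t_0) + 2r(t_1) + ... + 2r(t_{6}) + r(t_7)].
Sum ≈ 2.2322.

2.2322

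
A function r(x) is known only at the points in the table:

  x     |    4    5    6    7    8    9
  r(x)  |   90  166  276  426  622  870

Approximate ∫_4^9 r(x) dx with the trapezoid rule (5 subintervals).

Δx = 1.
T_5 = (1/2)·[90 + 2·166 + 2·276 + 2·426 + 2·622 + 870] = 1970.

1970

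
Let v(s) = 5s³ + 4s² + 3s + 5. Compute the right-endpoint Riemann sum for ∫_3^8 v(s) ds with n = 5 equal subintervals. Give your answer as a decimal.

7175

Δs = (8 − 3)/5 = 1.
Right endpoints: 4, 5, 6, 7, 8.
v(4) = 401, v(5) = 745, v(6) = 1247, v(7) = 1937, v(8) = 2845.
Sum = Δs · [v(4) + v(5) + v(6) + v(7) + v(8)].
Sum = 7175.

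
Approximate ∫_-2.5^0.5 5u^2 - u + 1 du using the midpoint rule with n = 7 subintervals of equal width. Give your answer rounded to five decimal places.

32.02041

Δu = (0.5 − (-2.5))/7 = 3/7.
Midpoints: -16/7, -13/7, -10/7, -1, -4/7, -1/7, 2/7.
f(-16/7) = 1441/49, f(-13/7) = 985/49, f(-10/7) = 619/49, f(-1) = 7, f(-4/7) = 157/49, f(-1/7) = 61/49, f(2/7) = 55/49.
Sum = Δu · [f(-16/7) + f(-13/7) + f(-10/7) + ...].
Sum ≈ 32.02041.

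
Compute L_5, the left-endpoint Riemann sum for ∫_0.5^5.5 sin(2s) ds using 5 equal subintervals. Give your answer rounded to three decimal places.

Δs = (5.5 − 0.5)/5 = 1.
Left endpoints: 0.5, 1.5, 2.5, 3.5, 4.5.
f(0.5) ≈ 0.841, f(1.5) ≈ 0.141, f(2.5) ≈ -0.959, f(3.5) ≈ 0.657, f(4.5) ≈ 0.412.
Sum = Δs · [f(0.5) + f(1.5) + f(2.5) + f(3.5) + f(4.5)].
Sum ≈ 1.093.

1.093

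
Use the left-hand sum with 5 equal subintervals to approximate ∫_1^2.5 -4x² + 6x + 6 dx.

6.96

Δx = (2.5 − 1)/5 = 0.3.
Left endpoints: 1, 1.3, 1.6, 1.9, 2.2.
f(1) = 8, f(1.3) = 7.04, f(1.6) = 5.36, f(1.9) = 2.96, f(2.2) = -0.16.
Sum = Δx · [f(1) + f(1.3) + f(1.6) + f(1.9) + f(2.2)].
Sum = 6.96.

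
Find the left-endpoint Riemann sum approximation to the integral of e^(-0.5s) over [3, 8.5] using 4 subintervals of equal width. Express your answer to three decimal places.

0.578

Δs = (8.5 − 3)/4 = 1.375.
Left endpoints: 3, 4.375, 5.75, 7.125.
f(3) ≈ 0.223, f(4.375) ≈ 0.112, f(5.75) ≈ 0.056, f(7.125) ≈ 0.028.
Sum = Δs · [f(3) + f(4.375) + f(5.75) + f(7.125)].
Sum ≈ 0.578.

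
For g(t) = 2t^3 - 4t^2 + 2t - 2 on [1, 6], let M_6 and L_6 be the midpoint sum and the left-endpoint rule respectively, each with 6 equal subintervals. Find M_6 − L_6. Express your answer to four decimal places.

M_6 ≈ 380.914352.
L_6 ≈ 270.671296.
M_6 − L_6 ≈ 110.2431.

110.2431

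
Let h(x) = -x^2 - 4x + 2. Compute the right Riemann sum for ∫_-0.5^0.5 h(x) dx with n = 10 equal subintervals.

1.715

Δx = (0.5 − (-0.5))/10 = 0.1.
Right endpoints: -0.4, -0.3, -0.2, -0.1, 0, 0.1, 0.2, 0.3, 0.4, 0.5.
h(-0.4) = 3.44, h(-0.3) = 3.11, h(-0.2) = 2.76, h(-0.1) = 2.39, h(0) = 2, h(0.1) = 1.59, h(0.2) = 1.16, h(0.3) = 0.71, h(0.4) = 0.24, h(0.5) = -0.25.
Sum = Δx · [h(-0.4) + h(-0.3) + h(-0.2) + ...].
Sum = 1.715.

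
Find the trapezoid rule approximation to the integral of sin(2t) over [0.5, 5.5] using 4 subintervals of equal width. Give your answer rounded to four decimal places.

Δt = (5.5 − 0.5)/4 = 1.25.
f(0.5) ≈ 0.8415, f(1.75) ≈ -0.3508, f(3) ≈ -0.2794, f(4.25) ≈ 0.7985, f(5.5) ≈ -1.0000.
T_4 = (Δt/2)·[f(t_0) + 2f(t_1) + 2f(t_2) + 2f(t_3) + f(t_4)].
Sum ≈ 0.1113.

0.1113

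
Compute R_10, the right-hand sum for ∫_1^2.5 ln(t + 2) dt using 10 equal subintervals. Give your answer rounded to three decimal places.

Δt = (2.5 − 1)/10 = 0.15.
Right endpoints: 1.15, 1.3, 1.45, 1.6, 1.75, 1.9, 2.05, 2.2, 2.35, 2.5.
f(1.15) ≈ 1.147, f(1.3) ≈ 1.194, f(1.45) ≈ 1.238, f(1.6) ≈ 1.281, f(1.75) ≈ 1.322, f(1.9) ≈ 1.361, f(2.05) ≈ 1.399, f(2.2) ≈ 1.435, f(2.35) ≈ 1.470, f(2.5) ≈ 1.504.
Sum = Δt · [f(1.15) + f(1.3) + f(1.45) + ...].
Sum ≈ 2.003.

2.003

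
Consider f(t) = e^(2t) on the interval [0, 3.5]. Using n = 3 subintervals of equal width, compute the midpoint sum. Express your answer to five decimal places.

Δt = (3.5 − 0)/3 = 7/6.
Midpoints: 7/12, 1.75, 35/12.
f(7/12) ≈ 3.21127, f(1.75) ≈ 33.11545, f(35/12) ≈ 341.49510.
Sum = Δt · [f(7/12) + f(1.75) + f(35/12)].
Sum ≈ 440.79213.

440.79213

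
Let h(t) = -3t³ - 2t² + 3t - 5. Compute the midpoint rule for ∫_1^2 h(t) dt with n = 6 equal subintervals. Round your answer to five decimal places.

-16.38079

Δt = (2 − 1)/6 = 1/6.
Midpoints: 13/12, 1.25, 17/12, 19/12, 1.75, 23/12.
h(13/12) = -1519/192, h(1.25) = -10.234375, h(17/12) = -7657/576, h(19/12) = -17.171875, h(1.75) = -21.953125, h(23/12) = -15967/576.
Sum = Δt · [h(13/12) + h(1.25) + h(17/12) + ...].
Sum ≈ -16.38079.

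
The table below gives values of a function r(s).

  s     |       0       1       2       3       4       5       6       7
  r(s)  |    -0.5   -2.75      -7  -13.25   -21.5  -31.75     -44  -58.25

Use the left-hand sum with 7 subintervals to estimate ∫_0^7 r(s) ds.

-120.75

Δs = 1.
Sum = 1·[(-0.5) + (-2.75) + (-7) + (-13.25) + (-21.5) + (-31.75) + (-44)] = -120.75.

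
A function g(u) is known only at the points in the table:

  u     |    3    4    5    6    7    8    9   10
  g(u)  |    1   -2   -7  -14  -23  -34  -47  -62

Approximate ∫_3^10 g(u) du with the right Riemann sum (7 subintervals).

Δu = 1.
Sum = 1·[(-2) + (-7) + (-14) + (-23) + (-34) + (-47) + (-62)] = -189.

-189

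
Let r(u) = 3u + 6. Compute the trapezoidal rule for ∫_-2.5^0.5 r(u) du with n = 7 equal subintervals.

9

Δu = (0.5 − (-2.5))/7 = 3/7.
r(-2.5) = -1.5, r(-29/14) = -3/14, r(-23/14) = 15/14, r(-17/14) = 33/14, r(-11/14) = 51/14, r(-5/14) = 69/14, r(1/14) = 87/14, r(0.5) = 7.5.
T_7 = (Δu/2)·[r(u_0) + 2r(u_1) + ... + 2r(u_{6}) + r(u_7)].
Sum = 9.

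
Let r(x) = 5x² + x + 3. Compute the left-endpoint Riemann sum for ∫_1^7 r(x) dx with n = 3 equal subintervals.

386

Δx = (7 − 1)/3 = 2.
Left endpoints: 1, 3, 5.
r(1) = 9, r(3) = 51, r(5) = 133.
Sum = Δx · [r(1) + r(3) + r(5)].
Sum = 386.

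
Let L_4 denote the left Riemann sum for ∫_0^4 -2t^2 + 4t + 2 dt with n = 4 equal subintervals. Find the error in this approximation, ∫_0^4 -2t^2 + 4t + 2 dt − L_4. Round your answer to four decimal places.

Exact integral: ∫_0^4 f(t) dt ≈ -2.666667.
L_4 = 4.
Error ≈ -2.666667 − 4 ≈ -6.6667.

-6.6667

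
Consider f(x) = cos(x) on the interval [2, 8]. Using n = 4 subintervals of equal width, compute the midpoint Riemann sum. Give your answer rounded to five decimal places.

Δx = (8 − 2)/4 = 1.5.
Midpoints: 2.75, 4.25, 5.75, 7.25.
f(2.75) ≈ -0.92430, f(4.25) ≈ -0.44609, f(5.75) ≈ 0.86119, f(7.25) ≈ 0.56792.
Sum = Δx · [f(2.75) + f(4.25) + f(5.75) + f(7.25)].
Sum ≈ 0.08809.

0.08809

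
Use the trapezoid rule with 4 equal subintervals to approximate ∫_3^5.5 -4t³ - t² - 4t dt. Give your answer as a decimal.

-931.484375

Δt = (5.5 − 3)/4 = 0.625.
f(3) = -129, f(3.625) = -218.1796875, f(4.25) = -342.125, f(4.875) = -506.6953125, f(5.5) = -717.75.
T_4 = (Δt/2)·[f(t_0) + 2f(t_1) + 2f(t_2) + 2f(t_3) + f(t_4)].
Sum = -931.484375.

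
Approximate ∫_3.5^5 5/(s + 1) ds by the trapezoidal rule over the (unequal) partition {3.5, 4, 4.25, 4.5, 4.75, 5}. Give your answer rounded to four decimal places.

1.4397

Subinterval widths: 0.5, 0.25, 0.25, 0.25, 0.25.
f(3.5) = 10/9, f(4) = 1, f(4.25) = 20/21, f(4.5) = 10/11, f(4.75) = 20/23, f(5) = 5/6.
On each subinterval the trapezoid contributes (Δs_i/2)·[f(s_{i-1}) + f(s_i)].
Sum ≈ 1.4397.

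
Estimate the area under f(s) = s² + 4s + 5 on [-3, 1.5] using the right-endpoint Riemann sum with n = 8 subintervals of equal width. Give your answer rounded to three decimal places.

Δs = (1.5 − (-3))/8 = 0.5625.
Right endpoints: -2.4375, -1.875, -1.3125, -0.75, -0.1875, 0.375, 0.9375, 1.5.
f(-2.4375) = 1.19140625, f(-1.875) = 1.015625, f(-1.3125) = 1.47265625, f(-0.75) = 2.5625, f(-0.1875) = 4.28515625, f(0.375) = 6.640625, f(0.9375) = 9.62890625, f(1.5) = 13.25.
Sum = Δs · [f(-2.4375) + f(-1.875) + f(-1.3125) + ...].
Sum ≈ 22.526.

22.526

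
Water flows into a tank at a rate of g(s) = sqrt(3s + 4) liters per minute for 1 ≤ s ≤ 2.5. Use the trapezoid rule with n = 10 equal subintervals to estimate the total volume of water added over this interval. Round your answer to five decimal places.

Δs = (2.5 − 1)/10 = 0.15.
g(1) ≈ 2.64575, g(1.15) ≈ 2.72947, g(1.3) ≈ 2.81069, g(1.45) ≈ 2.88964, g(1.6) ≈ 2.96648, g(1.75) ≈ 3.04138, g(1.9) ≈ 3.11448, g(2.05) ≈ 3.18591, g(2.2) ≈ 3.25576, g(2.35) ≈ 3.32415, g(2.5) ≈ 3.39116.
T_10 = (Δs/2)·[g(s_0) + 2g(s_1) + ... + 2g(s_{9}) + g(s_10)].
Sum ≈ 4.55046.

4.55046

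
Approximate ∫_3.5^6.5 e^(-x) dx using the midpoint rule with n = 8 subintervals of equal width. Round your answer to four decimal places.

Δx = (6.5 − 3.5)/8 = 0.375.
Midpoints: 3.6875, 4.0625, 4.4375, 4.8125, 5.1875, 5.5625, 5.9375, 6.3125.
f(3.6875) ≈ 0.0250, f(4.0625) ≈ 0.0172, f(4.4375) ≈ 0.0118, f(4.8125) ≈ 0.0081, f(5.1875) ≈ 0.0056, f(5.5625) ≈ 0.0038, f(5.9375) ≈ 0.0026, f(6.3125) ≈ 0.0018.
Sum = Δx · [f(3.6875) + f(4.0625) + f(4.4375) + ...].
Sum ≈ 0.0285.

0.0285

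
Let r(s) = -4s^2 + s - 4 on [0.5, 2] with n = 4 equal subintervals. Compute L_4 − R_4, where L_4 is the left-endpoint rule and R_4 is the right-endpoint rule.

5.0625

L_4 = -12.234375.
R_4 = -17.296875.
L_4 − R_4 = 5.0625.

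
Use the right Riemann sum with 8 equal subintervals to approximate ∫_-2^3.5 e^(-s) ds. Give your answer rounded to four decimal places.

5.1168

Δs = (3.5 − (-2))/8 = 0.6875.
Right endpoints: -1.3125, -0.625, 0.0625, 0.75, 1.4375, 2.125, 2.8125, 3.5.
f(-1.3125) ≈ 3.7155, f(-0.625) ≈ 1.8682, f(0.0625) ≈ 0.9394, f(0.75) ≈ 0.4724, f(1.4375) ≈ 0.2375, f(2.125) ≈ 0.1194, f(2.8125) ≈ 0.0601, f(3.5) ≈ 0.0302.
Sum = Δs · [f(-1.3125) + f(-0.625) + f(0.0625) + ...].
Sum ≈ 5.1168.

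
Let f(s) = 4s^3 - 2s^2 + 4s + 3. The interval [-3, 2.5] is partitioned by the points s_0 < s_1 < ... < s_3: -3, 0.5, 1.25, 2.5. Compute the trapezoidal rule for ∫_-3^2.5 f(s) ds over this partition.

-173.5625

Subinterval widths: 3.5, 0.75, 1.25.
f(-3) = -135, f(0.5) = 5, f(1.25) = 12.6875, f(2.5) = 63.
On each subinterval the trapezoid contributes (Δs_i/2)·[f(s_{i-1}) + f(s_i)].
Sum = -173.5625.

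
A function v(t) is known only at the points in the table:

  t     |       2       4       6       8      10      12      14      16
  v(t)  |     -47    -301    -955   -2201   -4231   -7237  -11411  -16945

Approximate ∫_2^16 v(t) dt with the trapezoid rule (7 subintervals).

Δt = 2.
T_7 = (2/2)·[(-47) + 2·(-301) + 2·(-955) + 2·(-2201) + 2·(-4231) + 2·(-7237) + 2·(-11411) + (-16945)] = -69664.

-69664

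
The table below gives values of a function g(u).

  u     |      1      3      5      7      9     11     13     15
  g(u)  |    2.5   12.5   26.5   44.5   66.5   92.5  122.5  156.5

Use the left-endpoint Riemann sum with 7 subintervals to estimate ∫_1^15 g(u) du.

735

Δu = 2.
Sum = 2·[2.5 + 12.5 + 26.5 + 44.5 + 66.5 + 92.5 + 122.5] = 735.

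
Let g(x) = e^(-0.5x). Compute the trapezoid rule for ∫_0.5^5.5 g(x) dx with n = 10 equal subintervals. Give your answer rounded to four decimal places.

1.4372

Δx = (5.5 − 0.5)/10 = 0.5.
g(0.5) ≈ 0.7788, g(1) ≈ 0.6065, g(1.5) ≈ 0.4724, g(2) ≈ 0.3679, g(2.5) ≈ 0.2865, g(3) ≈ 0.2231, g(3.5) ≈ 0.1738, g(4) ≈ 0.1353, g(4.5) ≈ 0.1054, g(5) ≈ 0.0821, g(5.5) ≈ 0.0639.
T_10 = (Δx/2)·[g(x_0) + 2g(x_1) + ... + 2g(x_{9}) + g(x_10)].
Sum ≈ 1.4372.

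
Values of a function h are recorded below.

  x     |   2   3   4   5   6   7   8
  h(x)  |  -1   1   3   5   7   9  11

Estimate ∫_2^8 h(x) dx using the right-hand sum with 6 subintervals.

36

Δx = 1.
Sum = 1·[1 + 3 + 5 + 7 + 9 + 11] = 36.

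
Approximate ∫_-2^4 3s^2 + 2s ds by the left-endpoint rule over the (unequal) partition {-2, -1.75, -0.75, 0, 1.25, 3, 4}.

53.40625

Subinterval widths: 0.25, 1, 0.75, 1.25, 1.75, 1.
Left endpoints: -2, -1.75, -0.75, 0, 1.25, 3.
f(-2) = 8, f(-1.75) = 5.6875, f(-0.75) = 0.1875, f(0) = 0, f(1.25) = 7.1875, f(3) = 33.
Sum = Σ Δs_i · f(s_i).
Sum = 53.40625.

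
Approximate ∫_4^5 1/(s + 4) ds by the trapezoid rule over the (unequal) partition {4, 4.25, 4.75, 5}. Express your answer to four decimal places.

0.1178

Subinterval widths: 0.25, 0.5, 0.25.
f(4) = 0.125, f(4.25) = 4/33, f(4.75) = 4/35, f(5) = 1/9.
On each subinterval the trapezoid contributes (Δs_i/2)·[f(s_{i-1}) + f(s_i)].
Sum ≈ 0.1178.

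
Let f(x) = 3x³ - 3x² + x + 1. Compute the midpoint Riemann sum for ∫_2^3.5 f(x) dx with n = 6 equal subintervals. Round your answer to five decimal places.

71.12695

Δx = (3.5 − 2)/6 = 0.25.
Midpoints: 2.125, 2.375, 2.625, 2.875, 3.125, 3.375.
f(2.125) = 9403/512, f(2.375) = 13641/512, f(2.625) = 19055/512, f(2.875) = 25789/512, f(3.125) = 33987/512, f(3.375) = 43793/512.
Sum = Δx · [f(2.125) + f(2.375) + f(2.625) + ...].
Sum ≈ 71.12695.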